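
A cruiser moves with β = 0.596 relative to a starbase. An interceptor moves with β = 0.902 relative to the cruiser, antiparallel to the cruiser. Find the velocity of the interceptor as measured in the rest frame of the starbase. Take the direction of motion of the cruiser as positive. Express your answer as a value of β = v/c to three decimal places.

β = -0.662

With v = 0.596 and u' = -0.902 (in units of c),
u = (u' + v)/(1 + u'v/c²):
u = (-0.902 + 0.596) / (1 + (-0.902)·0.596) = -0.3060/0.4624 = -0.6618
(Galilean addition would give -0.306c.)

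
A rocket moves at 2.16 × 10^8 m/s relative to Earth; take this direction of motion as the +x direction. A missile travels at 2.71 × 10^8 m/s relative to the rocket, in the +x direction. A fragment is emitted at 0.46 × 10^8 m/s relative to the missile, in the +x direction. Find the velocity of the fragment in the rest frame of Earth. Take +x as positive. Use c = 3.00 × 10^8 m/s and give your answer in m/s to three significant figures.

Apply u = (u' + v)/(1 + u'v/c²) successively, working outward toward Earth.
(Dividing each given speed by c = 3.00 × 10^8 m/s to work in units of c.)
Start: velocity of the rocket relative to Earth = 0.7200c.
Compose with the missile (u' = 0.903 in the rocket frame): u_1 = (0.903 + 0.720) / (1 + 0.903·0.720) = 1.6233/1.6504 = 0.9836.
Compose with the fragment (u' = 0.153 in the missile frame): u_2 = (0.153 + 0.984) / (1 + 0.153·0.984) = 1.1369/1.1508 = 0.9879.
So u = 0.9879 × 3.00 × 10^8 m/s.

2.96 × 10^8 m/s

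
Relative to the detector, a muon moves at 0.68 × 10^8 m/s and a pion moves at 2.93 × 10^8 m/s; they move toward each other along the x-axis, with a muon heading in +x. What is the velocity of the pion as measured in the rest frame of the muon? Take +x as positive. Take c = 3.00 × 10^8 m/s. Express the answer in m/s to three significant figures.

β_A = 0.227, β_B = -0.977 (dividing each by c = 3.00 × 10^8 m/s).
Transform to A's frame with the inverse velocity-addition law: u' = (u − v)/(1 − uv/c²), taking u = β_B and v = β_A.
u' = (-0.977 − 0.227) / (1 − (0.227)(-0.977)) = -1.2033/1.2214 = -0.9852.
u' = -0.9852 × 3.00 × 10^8 m/s.

-2.96 × 10^8 m/s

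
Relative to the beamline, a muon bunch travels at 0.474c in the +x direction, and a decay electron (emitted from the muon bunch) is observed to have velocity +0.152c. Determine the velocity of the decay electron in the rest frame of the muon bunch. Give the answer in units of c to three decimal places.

-0.347c

Invert the composition law: u' = (u − v)/(1 − uv/c²).
u' = (0.152 − 0.474) / (1 − (0.152)(0.474)) = -0.3220/0.9280 = -0.3470.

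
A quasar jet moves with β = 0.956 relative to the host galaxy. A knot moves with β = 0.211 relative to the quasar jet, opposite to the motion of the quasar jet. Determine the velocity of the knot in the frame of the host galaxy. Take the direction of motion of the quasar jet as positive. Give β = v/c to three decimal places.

β = +0.933

With v = 0.956 and u' = -0.211 (in units of c),
u = (u' + v)/(1 + u'v/c²):
u = (-0.211 + 0.956) / (1 + (-0.211)·0.956) = 0.7450/0.7983 = 0.9333
(Galilean addition would give +0.745c.)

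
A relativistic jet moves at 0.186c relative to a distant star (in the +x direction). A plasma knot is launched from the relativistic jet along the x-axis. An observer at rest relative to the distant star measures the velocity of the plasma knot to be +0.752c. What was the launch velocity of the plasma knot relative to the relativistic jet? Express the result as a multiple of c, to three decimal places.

+0.658c

Invert the composition law: u' = (u − v)/(1 − uv/c²).
u' = (0.752 − 0.186) / (1 − (0.752)(0.186)) = 0.5660/0.8601 = 0.6580.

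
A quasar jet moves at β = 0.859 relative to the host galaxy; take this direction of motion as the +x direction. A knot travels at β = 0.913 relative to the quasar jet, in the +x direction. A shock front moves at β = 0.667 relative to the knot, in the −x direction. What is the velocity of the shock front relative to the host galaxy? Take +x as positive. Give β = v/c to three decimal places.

β = +0.966

Apply u = (u' + v)/(1 + u'v/c²) successively, working outward toward the host galaxy.
Start: velocity of the quasar jet relative to the host galaxy = 0.8590c.
Compose with the knot (u' = 0.913 in the quasar jet frame): u_1 = (0.913 + 0.859) / (1 + 0.913·0.859) = 1.7720/1.7843 = 0.9931.
Compose with the shock front (u' = -0.667 in the knot frame): u_2 = (-0.667 + 0.993) / (1 + (-0.667)·0.993) = 0.3261/0.3376 = 0.9661.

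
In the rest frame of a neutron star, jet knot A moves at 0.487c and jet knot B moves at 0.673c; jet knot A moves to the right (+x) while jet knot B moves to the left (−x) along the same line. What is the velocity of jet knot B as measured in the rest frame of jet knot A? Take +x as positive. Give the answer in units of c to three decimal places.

β_A = 0.487, β_B = -0.673.
Transform to A's frame with the inverse velocity-addition law: u' = (u − v)/(1 − uv/c²), taking u = β_B and v = β_A.
u' = (-0.673 − 0.487) / (1 − (0.487)(-0.673)) = -1.1600/1.3278 = -0.8737.

-0.874c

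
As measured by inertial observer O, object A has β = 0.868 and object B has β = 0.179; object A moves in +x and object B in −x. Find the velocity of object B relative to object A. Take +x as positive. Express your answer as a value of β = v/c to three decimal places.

β = -0.906

β_A = 0.868, β_B = -0.179.
Transform to A's frame with the inverse velocity-addition law: u' = (u − v)/(1 − uv/c²), taking u = β_B and v = β_A.
u' = (-0.179 − 0.868) / (1 − (0.868)(-0.179)) = -1.0470/1.1554 = -0.9062.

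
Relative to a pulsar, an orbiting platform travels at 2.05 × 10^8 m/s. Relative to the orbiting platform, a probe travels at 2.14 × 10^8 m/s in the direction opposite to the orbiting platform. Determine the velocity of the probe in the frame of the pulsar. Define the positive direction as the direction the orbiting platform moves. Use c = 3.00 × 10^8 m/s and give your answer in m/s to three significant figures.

In units of c (dividing by 3.00 × 10^8 m/s): v = 0.683, u' = -0.713.
u = (u' + v)/(1 + u'v/c²):
u = (-0.713 + 0.683) / (1 + (-0.713)·0.683) = -0.0300/0.5126 = -0.0585
Converting back: u = -0.0585 × 3.00 × 10^8 m/s.

-1.76 × 10^7 m/s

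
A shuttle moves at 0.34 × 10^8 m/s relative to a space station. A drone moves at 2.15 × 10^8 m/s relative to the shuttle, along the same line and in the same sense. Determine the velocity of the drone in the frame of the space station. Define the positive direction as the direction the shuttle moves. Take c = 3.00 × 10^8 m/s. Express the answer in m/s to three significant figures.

In units of c (dividing by 3.00 × 10^8 m/s): v = 0.113, u' = 0.717.
u = (u' + v)/(1 + u'v/c²):
u = (0.717 + 0.113) / (1 + 0.717·0.113) = 0.8300/1.0812 = 0.7676
(Galilean addition would give +0.830c.)
Converting back: u = 0.7676 × 3.00 × 10^8 m/s.

2.30 × 10^8 m/s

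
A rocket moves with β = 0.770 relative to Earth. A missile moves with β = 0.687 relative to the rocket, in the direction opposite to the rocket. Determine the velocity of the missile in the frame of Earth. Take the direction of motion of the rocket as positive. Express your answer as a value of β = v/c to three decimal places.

With v = 0.770 and u' = -0.687 (in units of c),
u = (u' + v)/(1 + u'v/c²):
u = (-0.687 + 0.770) / (1 + (-0.687)·0.770) = 0.0830/0.4710 = 0.1762

β = +0.176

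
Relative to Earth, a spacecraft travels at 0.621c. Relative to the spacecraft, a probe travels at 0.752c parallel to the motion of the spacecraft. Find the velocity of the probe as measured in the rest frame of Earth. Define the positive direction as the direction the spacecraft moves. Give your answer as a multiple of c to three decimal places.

0.936c

With v = 0.621 and u' = 0.752 (in units of c),
u = (u' + v)/(1 + u'v/c²):
u = (0.752 + 0.621) / (1 + 0.752·0.621) = 1.3730/1.4670 = 0.9359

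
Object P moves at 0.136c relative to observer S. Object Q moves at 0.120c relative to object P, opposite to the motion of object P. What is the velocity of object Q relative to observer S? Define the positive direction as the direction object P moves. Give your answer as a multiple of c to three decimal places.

+0.016c

With v = 0.136 and u' = -0.120 (in units of c),
u = (u' + v)/(1 + u'v/c²):
u = (-0.120 + 0.136) / (1 + (-0.120)·0.136) = 0.0160/0.9837 = 0.0163
(Galilean addition would give +0.016c.)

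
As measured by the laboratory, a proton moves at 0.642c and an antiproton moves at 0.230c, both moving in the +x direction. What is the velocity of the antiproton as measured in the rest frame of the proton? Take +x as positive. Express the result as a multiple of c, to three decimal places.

β_A = 0.642, β_B = 0.230.
Transform to A's frame with the inverse velocity-addition law: u' = (u − v)/(1 − uv/c²), taking u = β_B and v = β_A.
u' = (0.230 − 0.642) / (1 − (0.642)(0.230)) = -0.4120/0.8523 = -0.4834.

-0.483c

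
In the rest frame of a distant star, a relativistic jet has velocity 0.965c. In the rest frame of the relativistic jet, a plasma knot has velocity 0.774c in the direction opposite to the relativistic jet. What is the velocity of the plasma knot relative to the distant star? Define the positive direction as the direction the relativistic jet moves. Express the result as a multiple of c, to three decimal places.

+0.755c

With v = 0.965 and u' = -0.774 (in units of c),
u = (u' + v)/(1 + u'v/c²):
u = (-0.774 + 0.965) / (1 + (-0.774)·0.965) = 0.1910/0.2531 = 0.7547
(Galilean addition would give +0.191c.)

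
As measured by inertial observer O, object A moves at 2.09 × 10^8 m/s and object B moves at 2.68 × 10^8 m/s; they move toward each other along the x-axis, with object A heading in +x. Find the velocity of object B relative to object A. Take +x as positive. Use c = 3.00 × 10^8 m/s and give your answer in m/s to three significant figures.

β_A = 0.697, β_B = -0.893 (dividing each by c = 3.00 × 10^8 m/s).
Transform to A's frame with the inverse velocity-addition law: u' = (u − v)/(1 − uv/c²), taking u = β_B and v = β_A.
u' = (-0.893 − 0.697) / (1 − (0.697)(-0.893)) = -1.5900/1.6224 = -0.9801.
u' = -0.9801 × 3.00 × 10^8 m/s.

-2.94 × 10^8 m/s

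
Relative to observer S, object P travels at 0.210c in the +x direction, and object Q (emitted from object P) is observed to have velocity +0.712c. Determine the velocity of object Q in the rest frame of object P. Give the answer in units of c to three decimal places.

+0.590c

Invert the composition law: u' = (u − v)/(1 − uv/c²).
u' = (0.712 − 0.210) / (1 − (0.712)(0.210)) = 0.5020/0.8505 = 0.5903.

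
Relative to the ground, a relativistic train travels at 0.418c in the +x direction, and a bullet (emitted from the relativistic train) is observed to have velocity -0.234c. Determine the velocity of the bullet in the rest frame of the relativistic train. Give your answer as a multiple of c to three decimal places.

-0.594c

Invert the composition law: u' = (u − v)/(1 − uv/c²).
u' = (-0.234 − 0.418) / (1 − (-0.234)(0.418)) = -0.6520/1.0978 = -0.5939.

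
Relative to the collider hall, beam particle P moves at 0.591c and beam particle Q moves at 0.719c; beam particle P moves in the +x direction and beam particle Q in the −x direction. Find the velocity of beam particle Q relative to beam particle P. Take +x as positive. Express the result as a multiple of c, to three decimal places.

β_A = 0.591, β_B = -0.719.
Transform to A's frame with the inverse velocity-addition law: u' = (u − v)/(1 − uv/c²), taking u = β_B and v = β_A.
u' = (-0.719 − 0.591) / (1 − (0.591)(-0.719)) = -1.3100/1.4249 = -0.9193.

-0.919c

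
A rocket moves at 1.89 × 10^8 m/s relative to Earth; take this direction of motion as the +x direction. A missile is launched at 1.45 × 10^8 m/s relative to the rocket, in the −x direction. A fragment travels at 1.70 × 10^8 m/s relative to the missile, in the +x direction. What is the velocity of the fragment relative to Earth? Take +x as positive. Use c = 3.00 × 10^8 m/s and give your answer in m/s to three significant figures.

Apply u = (u' + v)/(1 + u'v/c²) successively, working outward toward Earth.
(Dividing each given speed by c = 3.00 × 10^8 m/s to work in units of c.)
Start: velocity of the rocket relative to Earth = 0.6300c.
Compose with the missile (u' = -0.483 in the rocket frame): u_1 = (-0.483 + 0.630) / (1 + (-0.483)·0.630) = 0.1467/0.6955 = 0.2109.
Compose with the fragment (u' = 0.567 in the missile frame): u_2 = (0.567 + 0.211) / (1 + 0.567·0.211) = 0.7775/1.1195 = 0.6945.
So u = 0.6945 × 3.00 × 10^8 m/s.

+2.08 × 10^8 m/s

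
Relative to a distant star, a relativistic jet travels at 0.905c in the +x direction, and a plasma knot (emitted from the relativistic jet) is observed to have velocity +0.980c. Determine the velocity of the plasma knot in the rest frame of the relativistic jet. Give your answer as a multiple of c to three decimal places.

Invert the composition law: u' = (u − v)/(1 − uv/c²).
u' = (0.980 − 0.905) / (1 − (0.980)(0.905)) = 0.0750/0.1131 = 0.6631.

+0.663c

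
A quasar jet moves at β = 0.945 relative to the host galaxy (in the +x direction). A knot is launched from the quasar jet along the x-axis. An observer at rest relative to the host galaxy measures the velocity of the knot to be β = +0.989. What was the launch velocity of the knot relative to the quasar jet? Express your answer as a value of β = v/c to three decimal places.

Invert the composition law: u' = (u − v)/(1 − uv/c²).
u' = (0.989 − 0.945) / (1 − (0.989)(0.945)) = 0.0440/0.0654 = 0.6728.

β = +0.673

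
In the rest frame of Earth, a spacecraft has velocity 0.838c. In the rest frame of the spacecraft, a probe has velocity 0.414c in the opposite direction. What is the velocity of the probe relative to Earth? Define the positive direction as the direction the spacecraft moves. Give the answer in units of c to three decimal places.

With v = 0.838 and u' = -0.414 (in units of c),
u = (u' + v)/(1 + u'v/c²):
u = (-0.414 + 0.838) / (1 + (-0.414)·0.838) = 0.4240/0.6531 = 0.6492

+0.649c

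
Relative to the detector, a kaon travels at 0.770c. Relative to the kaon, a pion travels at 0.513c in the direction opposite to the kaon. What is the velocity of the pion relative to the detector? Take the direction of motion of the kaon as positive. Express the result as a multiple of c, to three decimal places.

With v = 0.770 and u' = -0.513 (in units of c),
u = (u' + v)/(1 + u'v/c²):
u = (-0.513 + 0.770) / (1 + (-0.513)·0.770) = 0.2570/0.6050 = 0.4248

+0.425c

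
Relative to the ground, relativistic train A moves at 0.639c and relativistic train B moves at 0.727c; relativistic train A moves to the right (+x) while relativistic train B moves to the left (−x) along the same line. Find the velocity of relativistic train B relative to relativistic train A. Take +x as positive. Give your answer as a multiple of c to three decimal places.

β_A = 0.639, β_B = -0.727.
Transform to A's frame with the inverse velocity-addition law: u' = (u − v)/(1 − uv/c²), taking u = β_B and v = β_A.
u' = (-0.727 − 0.639) / (1 − (0.639)(-0.727)) = -1.3660/1.4646 = -0.9327.

-0.933c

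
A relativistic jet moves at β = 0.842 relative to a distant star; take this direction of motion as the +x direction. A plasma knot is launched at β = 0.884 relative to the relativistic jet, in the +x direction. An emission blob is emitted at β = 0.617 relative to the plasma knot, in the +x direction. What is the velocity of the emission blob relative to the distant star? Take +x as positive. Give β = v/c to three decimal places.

β = 0.998

Apply u = (u' + v)/(1 + u'v/c²) successively, working outward toward the distant star.
Start: velocity of the relativistic jet relative to the distant star = 0.8420c.
Compose with the plasma knot (u' = 0.884 in the relativistic jet frame): u_1 = (0.884 + 0.842) / (1 + 0.884·0.842) = 1.7260/1.7443 = 0.9895.
Compose with the emission blob (u' = 0.617 in the plasma knot frame): u_2 = (0.617 + 0.989) / (1 + 0.617·0.989) = 1.6065/1.6105 = 0.9975.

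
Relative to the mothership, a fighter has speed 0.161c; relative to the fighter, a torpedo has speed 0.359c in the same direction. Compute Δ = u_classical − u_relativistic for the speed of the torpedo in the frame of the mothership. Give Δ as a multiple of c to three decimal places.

Δ = 0.028c

Galilean: u_cl = 0.359 + 0.161 = 0.5200.
Relativistic: u_rel = (0.359 + 0.161) / (1 + 0.359·0.161) = 0.5200/1.0578 = 0.4916.
Δ = 0.5200 − 0.4916 = 0.0284.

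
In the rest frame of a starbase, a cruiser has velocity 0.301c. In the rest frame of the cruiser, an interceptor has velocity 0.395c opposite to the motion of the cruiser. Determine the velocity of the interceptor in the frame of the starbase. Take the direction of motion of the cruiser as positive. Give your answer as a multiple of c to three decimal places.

With v = 0.301 and u' = -0.395 (in units of c),
u = (u' + v)/(1 + u'v/c²):
u = (-0.395 + 0.301) / (1 + (-0.395)·0.301) = -0.0940/0.8811 = -0.1067

-0.107c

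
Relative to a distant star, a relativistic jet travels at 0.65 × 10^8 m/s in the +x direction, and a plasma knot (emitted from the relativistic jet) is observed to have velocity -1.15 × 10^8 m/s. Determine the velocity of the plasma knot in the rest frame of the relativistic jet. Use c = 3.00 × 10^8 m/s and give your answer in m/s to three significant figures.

-1.66 × 10^8 m/s

v = 0.217c, u = -0.383c.
Invert the composition law: u' = (u − v)/(1 − uv/c²).
u' = (-0.383 − 0.217) / (1 − (-0.383)(0.217)) = -0.6000/1.0831 = -0.5540.
u' = -0.5540 × 3.00 × 10^8 m/s.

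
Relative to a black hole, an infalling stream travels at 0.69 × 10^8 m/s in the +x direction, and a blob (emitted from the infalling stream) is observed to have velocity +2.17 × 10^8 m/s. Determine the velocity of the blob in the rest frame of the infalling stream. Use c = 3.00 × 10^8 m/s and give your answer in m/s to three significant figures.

v = 0.230c, u = 0.723c.
Invert the composition law: u' = (u − v)/(1 − uv/c²).
u' = (0.723 − 0.230) / (1 − (0.723)(0.230)) = 0.4933/0.8336 = 0.5918.
u' = 0.5918 × 3.00 × 10^8 m/s.

+1.78 × 10^8 m/s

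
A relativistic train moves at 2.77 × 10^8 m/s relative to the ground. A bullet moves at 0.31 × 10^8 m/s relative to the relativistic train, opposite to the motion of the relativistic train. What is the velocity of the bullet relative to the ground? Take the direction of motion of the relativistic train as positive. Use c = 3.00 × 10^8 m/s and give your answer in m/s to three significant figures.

In units of c (dividing by 3.00 × 10^8 m/s): v = 0.923, u' = -0.103.
u = (u' + v)/(1 + u'v/c²):
u = (-0.103 + 0.923) / (1 + (-0.103)·0.923) = 0.8200/0.9046 = 0.9065
Converting back: u = 0.9065 × 3.00 × 10^8 m/s.

+2.72 × 10^8 m/s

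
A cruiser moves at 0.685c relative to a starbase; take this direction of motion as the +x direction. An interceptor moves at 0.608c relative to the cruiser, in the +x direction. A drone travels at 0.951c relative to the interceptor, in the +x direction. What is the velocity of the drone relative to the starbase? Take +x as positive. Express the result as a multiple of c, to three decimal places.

0.998c

Apply u = (u' + v)/(1 + u'v/c²) successively, working outward toward the starbase.
Start: velocity of the cruiser relative to the starbase = 0.6850c.
Compose with the interceptor (u' = 0.608 in the cruiser frame): u_1 = (0.608 + 0.685) / (1 + 0.608·0.685) = 1.2930/1.4165 = 0.9128.
Compose with the drone (u' = 0.951 in the interceptor frame): u_2 = (0.951 + 0.913) / (1 + 0.951·0.913) = 1.8638/1.8681 = 0.9977.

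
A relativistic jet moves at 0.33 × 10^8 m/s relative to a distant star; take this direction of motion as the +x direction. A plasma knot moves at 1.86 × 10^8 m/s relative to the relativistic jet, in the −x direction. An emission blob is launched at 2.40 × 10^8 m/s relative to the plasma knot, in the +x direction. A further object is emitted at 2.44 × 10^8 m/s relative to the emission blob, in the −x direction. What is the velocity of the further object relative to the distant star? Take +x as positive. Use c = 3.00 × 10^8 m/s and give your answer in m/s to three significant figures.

Apply u = (u' + v)/(1 + u'v/c²) successively, working outward toward the distant star.
(Dividing each given speed by c = 3.00 × 10^8 m/s to work in units of c.)
Start: velocity of the relativistic jet relative to the distant star = 0.1100c.
Compose with the plasma knot (u' = -0.620 in the relativistic jet frame): u_1 = (-0.620 + 0.110) / (1 + (-0.620)·0.110) = -0.5100/0.9318 = -0.5473.
Compose with the emission blob (u' = 0.800 in the plasma knot frame): u_2 = (0.800 + (-0.547)) / (1 + 0.800·(-0.547)) = 0.2527/0.5621 = 0.4495.
Compose with the further object (u' = -0.813 in the emission blob frame): u_3 = (-0.813 + 0.449) / (1 + (-0.813)·0.449) = -0.3638/0.6344 = -0.5735.
So u = -0.5735 × 3.00 × 10^8 m/s.

-1.72 × 10^8 m/s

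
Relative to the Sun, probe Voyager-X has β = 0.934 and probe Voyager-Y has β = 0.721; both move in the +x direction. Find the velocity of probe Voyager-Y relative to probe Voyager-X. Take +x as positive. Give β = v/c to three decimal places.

β_A = 0.934, β_B = 0.721.
Transform to A's frame with the inverse velocity-addition law: u' = (u − v)/(1 − uv/c²), taking u = β_B and v = β_A.
u' = (0.721 − 0.934) / (1 − (0.934)(0.721)) = -0.2130/0.3266 = -0.6522.

β = -0.652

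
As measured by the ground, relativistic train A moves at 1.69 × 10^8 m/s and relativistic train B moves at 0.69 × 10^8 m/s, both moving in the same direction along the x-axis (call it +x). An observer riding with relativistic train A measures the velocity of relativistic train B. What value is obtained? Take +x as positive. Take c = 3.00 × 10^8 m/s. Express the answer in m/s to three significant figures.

β_A = 0.563, β_B = 0.230 (dividing each by c = 3.00 × 10^8 m/s).
Transform to A's frame with the inverse velocity-addition law: u' = (u − v)/(1 − uv/c²), taking u = β_B and v = β_A.
u' = (0.230 − 0.563) / (1 − (0.563)(0.230)) = -0.3333/0.8704 = -0.3830.
u' = -0.3830 × 3.00 × 10^8 m/s.

-1.15 × 10^8 m/s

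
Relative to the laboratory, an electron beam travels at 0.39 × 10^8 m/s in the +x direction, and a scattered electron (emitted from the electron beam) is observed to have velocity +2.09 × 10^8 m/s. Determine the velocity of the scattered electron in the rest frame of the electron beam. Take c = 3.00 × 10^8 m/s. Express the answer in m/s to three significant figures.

v = 0.130c, u = 0.697c.
Invert the composition law: u' = (u − v)/(1 − uv/c²).
u' = (0.697 − 0.130) / (1 − (0.697)(0.130)) = 0.5667/0.9094 = 0.6231.
u' = 0.6231 × 3.00 × 10^8 m/s.

+1.87 × 10^8 m/s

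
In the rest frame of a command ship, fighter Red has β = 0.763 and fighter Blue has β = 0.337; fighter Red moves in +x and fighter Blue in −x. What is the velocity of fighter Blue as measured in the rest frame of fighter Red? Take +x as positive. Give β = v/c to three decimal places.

β_A = 0.763, β_B = -0.337.
Transform to A's frame with the inverse velocity-addition law: u' = (u − v)/(1 − uv/c²), taking u = β_B and v = β_A.
u' = (-0.337 − 0.763) / (1 − (0.763)(-0.337)) = -1.1000/1.2571 = -0.8750.

β = -0.875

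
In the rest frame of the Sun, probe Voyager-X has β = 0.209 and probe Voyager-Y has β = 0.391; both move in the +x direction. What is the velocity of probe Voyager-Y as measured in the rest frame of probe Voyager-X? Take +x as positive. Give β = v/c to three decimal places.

β = +0.198

β_A = 0.209, β_B = 0.391.
Transform to A's frame with the inverse velocity-addition law: u' = (u − v)/(1 − uv/c²), taking u = β_B and v = β_A.
u' = (0.391 − 0.209) / (1 − (0.209)(0.391)) = 0.1820/0.9183 = 0.1982.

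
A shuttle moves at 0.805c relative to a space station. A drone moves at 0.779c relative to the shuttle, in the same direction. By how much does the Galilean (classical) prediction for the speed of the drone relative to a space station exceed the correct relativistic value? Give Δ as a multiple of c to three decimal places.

Galilean: u_cl = 0.779 + 0.805 = 1.5840.
Relativistic: u_rel = (0.779 + 0.805) / (1 + 0.779·0.805) = 1.5840/1.6271 = 0.9735.
Δ = 1.5840 − 0.9735 = 0.6105.
(The classical prediction exceeds c; the relativistic result does not.)

Δ = 0.610c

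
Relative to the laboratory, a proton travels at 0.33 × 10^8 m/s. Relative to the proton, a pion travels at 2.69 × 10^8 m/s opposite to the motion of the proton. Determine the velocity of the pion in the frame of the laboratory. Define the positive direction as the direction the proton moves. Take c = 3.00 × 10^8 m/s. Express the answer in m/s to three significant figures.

-2.62 × 10^8 m/s

In units of c (dividing by 3.00 × 10^8 m/s): v = 0.110, u' = -0.897.
u = (u' + v)/(1 + u'v/c²):
u = (-0.897 + 0.110) / (1 + (-0.897)·0.110) = -0.7867/0.9014 = -0.8727
(Galilean addition would give -0.787c.)
Converting back: u = -0.8727 × 3.00 × 10^8 m/s.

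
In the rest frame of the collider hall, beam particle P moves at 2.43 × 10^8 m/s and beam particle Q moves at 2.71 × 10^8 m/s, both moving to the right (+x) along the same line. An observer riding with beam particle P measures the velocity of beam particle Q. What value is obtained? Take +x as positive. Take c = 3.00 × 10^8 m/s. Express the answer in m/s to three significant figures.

β_A = 0.810, β_B = 0.903 (dividing each by c = 3.00 × 10^8 m/s).
Transform to A's frame with the inverse velocity-addition law: u' = (u − v)/(1 − uv/c²), taking u = β_B and v = β_A.
u' = (0.903 − 0.810) / (1 − (0.810)(0.903)) = 0.0933/0.2683 = 0.3479.
u' = 0.3479 × 3.00 × 10^8 m/s.

+1.04 × 10^8 m/s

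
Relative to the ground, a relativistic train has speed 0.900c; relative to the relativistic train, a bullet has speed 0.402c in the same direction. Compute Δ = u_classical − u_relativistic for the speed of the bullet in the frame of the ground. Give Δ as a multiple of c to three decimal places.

Δ = 0.346c

Galilean: u_cl = 0.402 + 0.900 = 1.3020.
Relativistic: u_rel = (0.402 + 0.900) / (1 + 0.402·0.900) = 1.3020/1.3618 = 0.9561.
Δ = 1.3020 − 0.9561 = 0.3459.
(The classical prediction exceeds c; the relativistic result does not.)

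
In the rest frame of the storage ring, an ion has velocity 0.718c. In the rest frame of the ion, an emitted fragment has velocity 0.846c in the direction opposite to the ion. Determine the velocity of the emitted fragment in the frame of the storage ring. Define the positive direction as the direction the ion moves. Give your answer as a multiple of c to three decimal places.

With v = 0.718 and u' = -0.846 (in units of c),
u = (u' + v)/(1 + u'v/c²):
u = (-0.846 + 0.718) / (1 + (-0.846)·0.718) = -0.1280/0.3926 = -0.3261
(Galilean addition would give -0.128c.)

-0.326c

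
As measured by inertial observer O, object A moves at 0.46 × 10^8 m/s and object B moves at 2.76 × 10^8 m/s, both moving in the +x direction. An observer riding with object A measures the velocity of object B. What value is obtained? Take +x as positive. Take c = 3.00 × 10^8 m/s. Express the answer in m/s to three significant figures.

+2.68 × 10^8 m/s

β_A = 0.153, β_B = 0.920 (dividing each by c = 3.00 × 10^8 m/s).
Transform to A's frame with the inverse velocity-addition law: u' = (u − v)/(1 − uv/c²), taking u = β_B and v = β_A.
u' = (0.920 − 0.153) / (1 − (0.153)(0.920)) = 0.7667/0.8589 = 0.8926.
u' = 0.8926 × 3.00 × 10^8 m/s.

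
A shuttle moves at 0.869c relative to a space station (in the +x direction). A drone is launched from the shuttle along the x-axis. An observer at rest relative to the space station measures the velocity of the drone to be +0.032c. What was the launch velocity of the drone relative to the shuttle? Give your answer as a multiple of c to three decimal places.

-0.861c

Invert the composition law: u' = (u − v)/(1 − uv/c²).
u' = (0.032 − 0.869) / (1 − (0.032)(0.869)) = -0.8370/0.9722 = -0.8609.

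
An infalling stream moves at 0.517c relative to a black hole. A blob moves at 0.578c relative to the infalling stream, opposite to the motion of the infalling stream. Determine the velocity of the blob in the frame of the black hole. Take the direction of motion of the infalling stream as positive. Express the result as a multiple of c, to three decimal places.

-0.087c

With v = 0.517 and u' = -0.578 (in units of c),
u = (u' + v)/(1 + u'v/c²):
u = (-0.578 + 0.517) / (1 + (-0.578)·0.517) = -0.0610/0.7012 = -0.0870
(Galilean addition would give -0.061c.)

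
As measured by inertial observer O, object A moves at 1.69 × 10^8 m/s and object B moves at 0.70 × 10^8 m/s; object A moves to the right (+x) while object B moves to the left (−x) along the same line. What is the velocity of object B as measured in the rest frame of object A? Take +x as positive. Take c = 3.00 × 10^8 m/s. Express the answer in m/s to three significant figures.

β_A = 0.563, β_B = -0.233 (dividing each by c = 3.00 × 10^8 m/s).
Transform to A's frame with the inverse velocity-addition law: u' = (u − v)/(1 − uv/c²), taking u = β_B and v = β_A.
u' = (-0.233 − 0.563) / (1 − (0.563)(-0.233)) = -0.7967/1.1314 = -0.7041.
u' = -0.7041 × 3.00 × 10^8 m/s.

-2.11 × 10^8 m/s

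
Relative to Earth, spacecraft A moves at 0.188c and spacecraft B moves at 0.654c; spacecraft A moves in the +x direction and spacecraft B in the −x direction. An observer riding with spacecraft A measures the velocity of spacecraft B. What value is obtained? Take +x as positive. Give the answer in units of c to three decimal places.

-0.750c

β_A = 0.188, β_B = -0.654.
Transform to A's frame with the inverse velocity-addition law: u' = (u − v)/(1 − uv/c²), taking u = β_B and v = β_A.
u' = (-0.654 − 0.188) / (1 − (0.188)(-0.654)) = -0.8420/1.1230 = -0.7498.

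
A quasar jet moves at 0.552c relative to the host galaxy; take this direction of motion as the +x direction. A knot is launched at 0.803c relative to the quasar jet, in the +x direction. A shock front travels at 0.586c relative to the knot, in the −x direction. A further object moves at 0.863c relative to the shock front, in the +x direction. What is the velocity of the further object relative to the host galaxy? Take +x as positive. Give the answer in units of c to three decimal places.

Apply u = (u' + v)/(1 + u'v/c²) successively, working outward toward the host galaxy.
Start: velocity of the quasar jet relative to the host galaxy = 0.5520c.
Compose with the knot (u' = 0.803 in the quasar jet frame): u_1 = (0.803 + 0.552) / (1 + 0.803·0.552) = 1.3550/1.4433 = 0.9388.
Compose with the shock front (u' = -0.586 in the knot frame): u_2 = (-0.586 + 0.939) / (1 + (-0.586)·0.939) = 0.3528/0.4498 = 0.7844.
Compose with the further object (u' = 0.863 in the shock front frame): u_3 = (0.863 + 0.784) / (1 + 0.863·0.784) = 1.6474/1.6769 = 0.9824.

+0.982c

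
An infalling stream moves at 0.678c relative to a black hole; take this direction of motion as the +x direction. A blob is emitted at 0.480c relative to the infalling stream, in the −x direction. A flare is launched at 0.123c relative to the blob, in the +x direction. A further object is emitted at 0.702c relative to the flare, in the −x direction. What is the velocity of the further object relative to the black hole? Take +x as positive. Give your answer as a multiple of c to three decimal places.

Apply u = (u' + v)/(1 + u'v/c²) successively, working outward toward the black hole.
Start: velocity of the infalling stream relative to the black hole = 0.6780c.
Compose with the blob (u' = -0.480 in the infalling stream frame): u_1 = (-0.480 + 0.678) / (1 + (-0.480)·0.678) = 0.1980/0.6746 = 0.2935.
Compose with the flare (u' = 0.123 in the blob frame): u_2 = (0.123 + 0.294) / (1 + 0.123·0.294) = 0.4165/1.0361 = 0.4020.
Compose with the further object (u' = -0.702 in the flare frame): u_3 = (-0.702 + 0.402) / (1 + (-0.702)·0.402) = -0.3000/0.7178 = -0.4179.

-0.418c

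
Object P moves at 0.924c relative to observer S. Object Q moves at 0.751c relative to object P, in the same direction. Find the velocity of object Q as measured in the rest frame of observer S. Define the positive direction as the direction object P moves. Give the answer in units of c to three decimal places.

With v = 0.924 and u' = 0.751 (in units of c),
u = (u' + v)/(1 + u'v/c²):
u = (0.751 + 0.924) / (1 + 0.751·0.924) = 1.6750/1.6939 = 0.9888

0.989c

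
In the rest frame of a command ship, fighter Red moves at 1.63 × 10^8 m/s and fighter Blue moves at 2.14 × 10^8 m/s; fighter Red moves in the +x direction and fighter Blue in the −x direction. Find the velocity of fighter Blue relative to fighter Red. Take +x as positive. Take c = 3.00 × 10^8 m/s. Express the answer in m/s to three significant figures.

-2.72 × 10^8 m/s

β_A = 0.543, β_B = -0.713 (dividing each by c = 3.00 × 10^8 m/s).
Transform to A's frame with the inverse velocity-addition law: u' = (u − v)/(1 − uv/c²), taking u = β_B and v = β_A.
u' = (-0.713 − 0.543) / (1 − (0.543)(-0.713)) = -1.2567/1.3876 = -0.9057.
u' = -0.9057 × 3.00 × 10^8 m/s.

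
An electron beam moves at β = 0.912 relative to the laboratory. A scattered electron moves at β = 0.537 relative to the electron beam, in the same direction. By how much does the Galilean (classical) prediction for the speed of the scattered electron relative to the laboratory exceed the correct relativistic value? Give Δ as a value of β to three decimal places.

Δ = 0.476

Galilean: u_cl = 0.537 + 0.912 = 1.4490.
Relativistic: u_rel = (0.537 + 0.912) / (1 + 0.537·0.912) = 1.4490/1.4897 = 0.9727.
Δ = 1.4490 − 0.9727 = 0.4763.
(The classical prediction exceeds c; the relativistic result does not.)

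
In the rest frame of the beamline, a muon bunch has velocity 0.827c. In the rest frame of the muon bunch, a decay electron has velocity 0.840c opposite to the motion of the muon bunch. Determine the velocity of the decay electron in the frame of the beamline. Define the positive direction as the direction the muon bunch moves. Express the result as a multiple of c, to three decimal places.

-0.043c

With v = 0.827 and u' = -0.840 (in units of c),
u = (u' + v)/(1 + u'v/c²):
u = (-0.840 + 0.827) / (1 + (-0.840)·0.827) = -0.0130/0.3053 = -0.0426
(Galilean addition would give -0.013c.)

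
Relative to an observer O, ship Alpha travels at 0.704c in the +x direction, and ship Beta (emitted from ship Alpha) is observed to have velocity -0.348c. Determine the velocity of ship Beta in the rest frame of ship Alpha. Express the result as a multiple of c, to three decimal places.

Invert the composition law: u' = (u − v)/(1 − uv/c²).
u' = (-0.348 − 0.704) / (1 − (-0.348)(0.704)) = -1.0520/1.2450 = -0.8450.

-0.845c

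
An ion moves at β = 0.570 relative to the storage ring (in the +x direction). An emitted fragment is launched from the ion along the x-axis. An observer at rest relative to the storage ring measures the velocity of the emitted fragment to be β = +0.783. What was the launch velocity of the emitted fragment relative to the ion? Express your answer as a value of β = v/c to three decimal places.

Invert the composition law: u' = (u − v)/(1 − uv/c²).
u' = (0.783 − 0.570) / (1 − (0.783)(0.570)) = 0.2130/0.5537 = 0.3847.

β = +0.385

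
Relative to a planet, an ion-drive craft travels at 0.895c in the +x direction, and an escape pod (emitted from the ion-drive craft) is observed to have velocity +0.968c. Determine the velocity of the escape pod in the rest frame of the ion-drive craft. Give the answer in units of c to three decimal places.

Invert the composition law: u' = (u − v)/(1 − uv/c²).
u' = (0.968 − 0.895) / (1 − (0.968)(0.895)) = 0.0730/0.1336 = 0.5462.

+0.546c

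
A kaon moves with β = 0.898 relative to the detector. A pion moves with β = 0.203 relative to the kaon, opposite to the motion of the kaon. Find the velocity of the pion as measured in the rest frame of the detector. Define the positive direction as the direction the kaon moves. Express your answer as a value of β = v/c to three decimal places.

With v = 0.898 and u' = -0.203 (in units of c),
u = (u' + v)/(1 + u'v/c²):
u = (-0.203 + 0.898) / (1 + (-0.203)·0.898) = 0.6950/0.8177 = 0.8499

β = +0.850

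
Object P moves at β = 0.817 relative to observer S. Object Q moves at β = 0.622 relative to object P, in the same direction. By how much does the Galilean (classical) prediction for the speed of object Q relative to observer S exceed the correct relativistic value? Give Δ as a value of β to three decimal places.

Δ = 0.485

Galilean: u_cl = 0.622 + 0.817 = 1.4390.
Relativistic: u_rel = (0.622 + 0.817) / (1 + 0.622·0.817) = 1.4390/1.5082 = 0.9541.
Δ = 1.4390 − 0.9541 = 0.4849.
(The classical prediction exceeds c; the relativistic result does not.)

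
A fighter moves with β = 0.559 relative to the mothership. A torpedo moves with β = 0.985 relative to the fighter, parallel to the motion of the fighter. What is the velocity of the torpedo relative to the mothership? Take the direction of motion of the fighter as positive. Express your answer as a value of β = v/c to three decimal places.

With v = 0.559 and u' = 0.985 (in units of c),
u = (u' + v)/(1 + u'v/c²):
u = (0.985 + 0.559) / (1 + 0.985·0.559) = 1.5440/1.5506 = 0.9957

β = 0.996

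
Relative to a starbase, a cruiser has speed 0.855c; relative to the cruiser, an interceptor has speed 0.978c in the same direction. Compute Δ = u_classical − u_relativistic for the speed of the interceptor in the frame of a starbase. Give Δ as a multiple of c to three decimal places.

Δ = 0.835c

Galilean: u_cl = 0.978 + 0.855 = 1.8330.
Relativistic: u_rel = (0.978 + 0.855) / (1 + 0.978·0.855) = 1.8330/1.8362 = 0.9983.
Δ = 1.8330 − 0.9983 = 0.8347.
(The classical prediction exceeds c; the relativistic result does not.)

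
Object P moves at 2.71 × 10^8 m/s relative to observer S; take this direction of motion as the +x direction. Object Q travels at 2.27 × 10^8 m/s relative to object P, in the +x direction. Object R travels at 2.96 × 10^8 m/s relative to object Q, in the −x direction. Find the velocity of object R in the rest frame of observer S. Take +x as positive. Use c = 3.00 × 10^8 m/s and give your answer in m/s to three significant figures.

Apply u = (u' + v)/(1 + u'v/c²) successively, working outward toward observer S.
(Dividing each given speed by c = 3.00 × 10^8 m/s to work in units of c.)
Start: velocity of object P relative to observer S = 0.9033c.
Compose with object Q (u' = 0.757 in object P frame): u_1 = (0.757 + 0.903) / (1 + 0.757·0.903) = 1.6600/1.6835 = 0.9860.
Compose with object R (u' = -0.987 in object Q frame): u_2 = (-0.987 + 0.986) / (1 + (-0.987)·0.986) = -0.0006/0.0271 = -0.0236.
So u = -0.0236 × 3.00 × 10^8 m/s.

-7.07 × 10^6 m/s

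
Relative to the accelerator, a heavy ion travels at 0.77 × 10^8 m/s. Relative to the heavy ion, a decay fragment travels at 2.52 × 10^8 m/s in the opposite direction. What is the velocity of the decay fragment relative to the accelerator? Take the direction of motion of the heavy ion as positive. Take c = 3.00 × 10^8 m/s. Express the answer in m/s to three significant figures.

-2.23 × 10^8 m/s

In units of c (dividing by 3.00 × 10^8 m/s): v = 0.257, u' = -0.840.
u = (u' + v)/(1 + u'v/c²):
u = (-0.840 + 0.257) / (1 + (-0.840)·0.257) = -0.5833/0.7844 = -0.7437
(Galilean addition would give -0.583c.)
Converting back: u = -0.7437 × 3.00 × 10^8 m/s.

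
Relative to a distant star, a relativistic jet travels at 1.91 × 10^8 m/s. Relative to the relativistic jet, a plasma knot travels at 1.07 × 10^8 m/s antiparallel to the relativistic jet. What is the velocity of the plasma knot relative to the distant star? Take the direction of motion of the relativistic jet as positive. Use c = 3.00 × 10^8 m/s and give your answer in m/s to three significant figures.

+1.09 × 10^8 m/s

In units of c (dividing by 3.00 × 10^8 m/s): v = 0.637, u' = -0.357.
u = (u' + v)/(1 + u'v/c²):
u = (-0.357 + 0.637) / (1 + (-0.357)·0.637) = 0.2800/0.7729 = 0.3623
(Galilean addition would give +0.280c.)
Converting back: u = 0.3623 × 3.00 × 10^8 m/s.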